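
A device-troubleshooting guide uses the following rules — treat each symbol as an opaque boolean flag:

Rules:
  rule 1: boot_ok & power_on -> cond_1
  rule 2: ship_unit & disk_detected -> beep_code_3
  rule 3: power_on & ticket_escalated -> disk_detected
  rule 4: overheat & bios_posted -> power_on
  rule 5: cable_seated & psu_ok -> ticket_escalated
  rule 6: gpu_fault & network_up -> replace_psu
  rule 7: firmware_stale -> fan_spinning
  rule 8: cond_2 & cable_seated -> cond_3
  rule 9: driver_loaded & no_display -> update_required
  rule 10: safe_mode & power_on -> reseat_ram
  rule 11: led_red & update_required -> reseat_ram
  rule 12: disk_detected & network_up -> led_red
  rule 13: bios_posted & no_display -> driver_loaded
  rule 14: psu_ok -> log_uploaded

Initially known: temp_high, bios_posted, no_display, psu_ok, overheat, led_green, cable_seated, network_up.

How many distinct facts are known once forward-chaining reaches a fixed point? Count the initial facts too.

16

Round 1 fires rule 4, rule 5, rule 13, rule 14, giving power_on, ticket_escalated, driver_loaded, log_uploaded.
Round 2 fires rule 3, rule 9, giving disk_detected, update_required.
Round 3 fires rule 12, giving led_red.
Round 4 fires rule 11, giving reseat_ram.
Closure: {bios_posted, cable_seated, disk_detected, driver_loaded, led_green, led_red, log_uploaded, network_up, no_display, overheat, power_on, psu_ok, reseat_ram, temp_high, ticket_escalated, update_required} — 16 facts.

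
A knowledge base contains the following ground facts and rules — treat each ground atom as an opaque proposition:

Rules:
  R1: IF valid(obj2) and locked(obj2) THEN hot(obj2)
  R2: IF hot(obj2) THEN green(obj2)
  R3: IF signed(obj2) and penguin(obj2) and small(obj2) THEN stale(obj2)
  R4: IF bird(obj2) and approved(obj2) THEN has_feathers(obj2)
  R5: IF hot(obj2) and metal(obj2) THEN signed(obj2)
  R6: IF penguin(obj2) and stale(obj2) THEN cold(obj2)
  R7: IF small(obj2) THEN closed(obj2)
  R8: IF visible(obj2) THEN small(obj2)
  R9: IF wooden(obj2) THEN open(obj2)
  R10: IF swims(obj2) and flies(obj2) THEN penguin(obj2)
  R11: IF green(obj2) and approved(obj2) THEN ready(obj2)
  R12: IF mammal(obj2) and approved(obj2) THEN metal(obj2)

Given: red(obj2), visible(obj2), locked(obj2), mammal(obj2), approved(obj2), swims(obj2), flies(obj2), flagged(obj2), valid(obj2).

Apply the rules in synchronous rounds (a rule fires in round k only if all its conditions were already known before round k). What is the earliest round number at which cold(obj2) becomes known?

4

[1] R1 [IF valid(obj2) and locked(obj2) THEN hot(obj2)]; R8 [IF visible(obj2) THEN small(obj2)]; R10 [IF swims(obj2) and flies(obj2) THEN penguin(obj2)]; R12 [IF mammal(obj2) and approved(obj2) THEN metal(obj2)]. ⇒ new: hot(obj2), small(obj2), penguin(obj2), metal(obj2).
[2] R2 [IF hot(obj2) THEN green(obj2)]; R5 [IF hot(obj2) and metal(obj2) THEN signed(obj2)]; R7 [IF small(obj2) THEN closed(obj2)]. ⇒ new: green(obj2), signed(obj2), closed(obj2).
[3] R3 [IF signed(obj2) and penguin(obj2) and small(obj2) THEN stale(obj2)]; R11 [IF green(obj2) and approved(obj2) THEN ready(obj2)]. ⇒ new: stale(obj2), ready(obj2).
[4] R6 [IF penguin(obj2) and stale(obj2) THEN cold(obj2)]. ⇒ new: cold(obj2).
cold(obj2) first appears in round 4.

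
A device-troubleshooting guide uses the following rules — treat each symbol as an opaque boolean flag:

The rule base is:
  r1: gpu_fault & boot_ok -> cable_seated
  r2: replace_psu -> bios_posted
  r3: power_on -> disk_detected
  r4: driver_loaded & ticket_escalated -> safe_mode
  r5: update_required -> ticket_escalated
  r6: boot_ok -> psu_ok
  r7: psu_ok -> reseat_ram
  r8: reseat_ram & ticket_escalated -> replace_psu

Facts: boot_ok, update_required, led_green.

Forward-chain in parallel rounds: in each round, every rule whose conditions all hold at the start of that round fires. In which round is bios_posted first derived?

[1] r5 [update_required -> ticket_escalated]; r6 [boot_ok -> psu_ok]. ⇒ new: ticket_escalated, psu_ok.
[2] r7 [psu_ok -> reseat_ram]. ⇒ new: reseat_ram.
[3] r8 [reseat_ram & ticket_escalated -> replace_psu]. ⇒ new: replace_psu.
[4] r2 [replace_psu -> bios_posted]. ⇒ new: bios_posted.
bios_posted first appears in round 4.

4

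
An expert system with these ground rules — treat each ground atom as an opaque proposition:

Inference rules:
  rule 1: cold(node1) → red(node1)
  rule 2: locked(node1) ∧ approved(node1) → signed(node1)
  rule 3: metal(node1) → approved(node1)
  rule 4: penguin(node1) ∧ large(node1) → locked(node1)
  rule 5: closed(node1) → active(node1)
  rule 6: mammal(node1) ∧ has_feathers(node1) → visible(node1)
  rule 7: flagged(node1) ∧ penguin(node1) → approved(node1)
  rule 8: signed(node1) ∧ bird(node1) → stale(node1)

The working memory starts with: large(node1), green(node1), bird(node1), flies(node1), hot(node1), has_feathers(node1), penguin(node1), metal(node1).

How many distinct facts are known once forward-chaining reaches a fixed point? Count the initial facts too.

12

Round 1 fires rule 3, rule 4, giving approved(node1), locked(node1).
Round 2 fires rule 2, giving signed(node1).
Round 3 fires rule 8, giving stale(node1).
Closure: {approved(node1), bird(node1), flies(node1), green(node1), has_feathers(node1), hot(node1), large(node1), locked(node1), metal(node1), penguin(node1), signed(node1), stale(node1)} — 12 facts.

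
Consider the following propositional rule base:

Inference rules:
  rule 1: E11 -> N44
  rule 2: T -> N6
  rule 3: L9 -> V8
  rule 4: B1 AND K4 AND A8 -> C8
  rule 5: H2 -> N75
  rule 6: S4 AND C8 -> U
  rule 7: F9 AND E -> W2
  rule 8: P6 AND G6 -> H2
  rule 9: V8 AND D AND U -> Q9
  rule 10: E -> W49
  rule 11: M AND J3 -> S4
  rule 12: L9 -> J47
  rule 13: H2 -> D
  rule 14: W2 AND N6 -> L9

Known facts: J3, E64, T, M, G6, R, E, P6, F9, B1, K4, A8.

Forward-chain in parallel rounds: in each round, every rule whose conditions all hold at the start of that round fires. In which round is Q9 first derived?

Round 1: rule 2 [T -> N6]; rule 4 [B1 AND K4 AND A8 -> C8]; rule 7 [F9 AND E -> W2]; rule 8 [P6 AND G6 -> H2]; rule 10 [E -> W49]; rule 11 [M AND J3 -> S4]. New: N6, C8, W2, H2, W49, S4.
Round 2: rule 5 [H2 -> N75]; rule 6 [S4 AND C8 -> U]; rule 13 [H2 -> D]; rule 14 [W2 AND N6 -> L9]. New: N75, U, D, L9.
Round 3: rule 3 [L9 -> V8]; rule 12 [L9 -> J47]. New: V8, J47.
Round 4: rule 9 [V8 AND D AND U -> Q9]. New: Q9.
Q9 first appears in round 4.

4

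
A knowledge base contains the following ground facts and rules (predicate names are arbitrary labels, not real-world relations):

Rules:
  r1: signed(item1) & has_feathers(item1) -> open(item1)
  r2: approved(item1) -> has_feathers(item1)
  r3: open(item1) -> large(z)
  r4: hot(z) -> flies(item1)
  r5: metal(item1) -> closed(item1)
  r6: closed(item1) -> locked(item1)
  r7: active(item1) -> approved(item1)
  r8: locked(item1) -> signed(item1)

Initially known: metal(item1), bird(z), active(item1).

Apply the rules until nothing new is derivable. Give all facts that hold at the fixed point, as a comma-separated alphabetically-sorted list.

Round 1 — r5, r7, derive closed(item1), approved(item1).
Round 2 — r2, r6, derive has_feathers(item1), locked(item1).
Round 3 — r8, derive signed(item1).
Round 4 — r1, derive open(item1).
Round 5 — r3, derive large(z).

active(item1), approved(item1), bird(z), closed(item1), has_feathers(item1), large(z), locked(item1), metal(item1), open(item1), signed(item1)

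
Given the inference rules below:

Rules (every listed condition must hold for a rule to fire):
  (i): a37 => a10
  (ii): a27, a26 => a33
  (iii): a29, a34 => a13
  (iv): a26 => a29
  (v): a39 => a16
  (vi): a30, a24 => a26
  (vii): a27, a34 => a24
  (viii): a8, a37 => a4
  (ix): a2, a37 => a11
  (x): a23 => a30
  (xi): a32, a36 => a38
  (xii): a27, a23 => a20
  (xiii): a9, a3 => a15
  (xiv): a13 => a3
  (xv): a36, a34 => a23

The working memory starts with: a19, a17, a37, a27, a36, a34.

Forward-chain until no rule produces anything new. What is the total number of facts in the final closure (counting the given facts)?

Round 1 — (i), (vii), (xv), derive a10, a24, a23.
Round 2 — (x), (xii), derive a30, a20.
Round 3 — (vi), derive a26.
Round 4 — (ii), (iv), derive a33, a29.
Round 5 — (iii), derive a13.
Round 6 — (xiv), derive a3.
Closure: {a10, a13, a17, a19, a20, a23, a24, a26, a27, a29, a3, a30, a33, a34, a36, a37} — 16 facts.

16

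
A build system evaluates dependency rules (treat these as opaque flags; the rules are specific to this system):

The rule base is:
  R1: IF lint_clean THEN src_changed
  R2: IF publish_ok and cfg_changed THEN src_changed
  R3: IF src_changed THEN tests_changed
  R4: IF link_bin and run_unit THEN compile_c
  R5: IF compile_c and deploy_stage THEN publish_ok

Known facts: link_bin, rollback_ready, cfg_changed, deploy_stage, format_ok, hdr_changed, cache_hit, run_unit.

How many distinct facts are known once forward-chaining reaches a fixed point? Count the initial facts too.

Round 1 fires R4, giving compile_c.
Round 2 fires R5, giving publish_ok.
Round 3 fires R2, giving src_changed.
Round 4 fires R3, giving tests_changed.
Closure: {cache_hit, cfg_changed, compile_c, deploy_stage, format_ok, hdr_changed, link_bin, publish_ok, rollback_ready, run_unit, src_changed, tests_changed} — 12 facts.

12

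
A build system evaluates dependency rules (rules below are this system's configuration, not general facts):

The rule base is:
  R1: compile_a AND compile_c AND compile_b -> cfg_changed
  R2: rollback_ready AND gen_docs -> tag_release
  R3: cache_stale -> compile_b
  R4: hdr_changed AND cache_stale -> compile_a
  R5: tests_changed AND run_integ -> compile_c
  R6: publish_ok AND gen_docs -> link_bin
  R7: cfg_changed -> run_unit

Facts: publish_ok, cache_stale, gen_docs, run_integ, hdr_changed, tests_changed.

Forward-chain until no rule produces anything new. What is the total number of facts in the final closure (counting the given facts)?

12

Round 1 fires R3, R4, R5, R6, giving compile_b, compile_a, compile_c, link_bin.
Round 2 fires R1, giving cfg_changed.
Round 3 fires R7, giving run_unit.
Closure: {cache_stale, cfg_changed, compile_a, compile_b, compile_c, gen_docs, hdr_changed, link_bin, publish_ok, run_integ, run_unit, tests_changed} — 12 facts.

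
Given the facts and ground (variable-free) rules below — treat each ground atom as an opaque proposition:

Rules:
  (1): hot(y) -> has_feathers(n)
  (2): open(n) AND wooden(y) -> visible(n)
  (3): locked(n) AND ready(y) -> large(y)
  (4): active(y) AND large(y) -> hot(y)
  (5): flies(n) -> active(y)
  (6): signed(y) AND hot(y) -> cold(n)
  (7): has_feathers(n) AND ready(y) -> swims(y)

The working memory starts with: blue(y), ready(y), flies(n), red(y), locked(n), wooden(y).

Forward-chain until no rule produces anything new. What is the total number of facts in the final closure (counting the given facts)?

Round 1: (3) [locked(n) AND ready(y) -> large(y)]; (5) [flies(n) -> active(y)]. New: large(y), active(y).
Round 2: (4) [active(y) AND large(y) -> hot(y)]. New: hot(y).
Round 3: (1) [hot(y) -> has_feathers(n)]. New: has_feathers(n).
Round 4: (7) [has_feathers(n) AND ready(y) -> swims(y)]. New: swims(y).
Closure: {active(y), blue(y), flies(n), has_feathers(n), hot(y), large(y), locked(n), ready(y), red(y), swims(y), wooden(y)} — 11 facts.

11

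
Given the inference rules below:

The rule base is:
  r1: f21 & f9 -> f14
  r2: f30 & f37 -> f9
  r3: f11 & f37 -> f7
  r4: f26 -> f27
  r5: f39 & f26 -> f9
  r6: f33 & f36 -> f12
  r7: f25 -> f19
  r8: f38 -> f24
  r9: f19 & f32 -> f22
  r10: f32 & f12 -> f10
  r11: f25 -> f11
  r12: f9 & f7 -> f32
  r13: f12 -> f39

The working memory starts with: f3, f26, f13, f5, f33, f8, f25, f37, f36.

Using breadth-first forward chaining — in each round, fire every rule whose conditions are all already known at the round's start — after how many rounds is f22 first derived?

[1] r4 [f26 -> f27]; r6 [f33 & f36 -> f12]; r7 [f25 -> f19]; r11 [f25 -> f11]. ⇒ new: f27, f12, f19, f11.
[2] r3 [f11 & f37 -> f7]; r13 [f12 -> f39]. ⇒ new: f7, f39.
[3] r5 [f39 & f26 -> f9]. ⇒ new: f9.
[4] r12 [f9 & f7 -> f32]. ⇒ new: f32.
[5] r9 [f19 & f32 -> f22]; r10 [f32 & f12 -> f10]. ⇒ new: f22, f10.
f22 first appears in round 5.

5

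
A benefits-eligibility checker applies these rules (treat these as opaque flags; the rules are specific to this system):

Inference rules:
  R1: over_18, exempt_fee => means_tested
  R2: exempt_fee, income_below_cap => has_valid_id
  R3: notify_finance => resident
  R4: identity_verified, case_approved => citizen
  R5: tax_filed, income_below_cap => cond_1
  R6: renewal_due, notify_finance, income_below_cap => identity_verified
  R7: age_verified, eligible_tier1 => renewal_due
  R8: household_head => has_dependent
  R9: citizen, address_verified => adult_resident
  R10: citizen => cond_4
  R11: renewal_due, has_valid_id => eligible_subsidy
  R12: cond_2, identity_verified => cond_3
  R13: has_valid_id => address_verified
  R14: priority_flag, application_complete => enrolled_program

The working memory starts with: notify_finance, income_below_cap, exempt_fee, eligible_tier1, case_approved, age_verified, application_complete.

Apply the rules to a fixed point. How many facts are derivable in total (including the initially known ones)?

16

Round 1 fires R2, R3, R7, giving has_valid_id, resident, renewal_due.
Round 2 fires R6, R11, R13, giving identity_verified, eligible_subsidy, address_verified.
Round 3 fires R4, giving citizen.
Round 4 fires R9, R10, giving adult_resident, cond_4.
Closure: {address_verified, adult_resident, age_verified, application_complete, case_approved, citizen, cond_4, eligible_subsidy, eligible_tier1, exempt_fee, has_valid_id, identity_verified, income_below_cap, notify_finance, renewal_due, resident} — 16 facts.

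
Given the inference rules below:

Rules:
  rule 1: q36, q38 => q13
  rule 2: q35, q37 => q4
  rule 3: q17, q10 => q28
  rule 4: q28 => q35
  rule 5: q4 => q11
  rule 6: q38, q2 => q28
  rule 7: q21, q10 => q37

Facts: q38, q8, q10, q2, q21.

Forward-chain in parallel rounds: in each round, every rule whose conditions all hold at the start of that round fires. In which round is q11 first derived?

4

[1] rule 6 [q38, q2 => q28]; rule 7 [q21, q10 => q37]. ⇒ new: q28, q37.
[2] rule 4 [q28 => q35]. ⇒ new: q35.
[3] rule 2 [q35, q37 => q4]. ⇒ new: q4.
[4] rule 5 [q4 => q11]. ⇒ new: q11.
q11 first appears in round 4.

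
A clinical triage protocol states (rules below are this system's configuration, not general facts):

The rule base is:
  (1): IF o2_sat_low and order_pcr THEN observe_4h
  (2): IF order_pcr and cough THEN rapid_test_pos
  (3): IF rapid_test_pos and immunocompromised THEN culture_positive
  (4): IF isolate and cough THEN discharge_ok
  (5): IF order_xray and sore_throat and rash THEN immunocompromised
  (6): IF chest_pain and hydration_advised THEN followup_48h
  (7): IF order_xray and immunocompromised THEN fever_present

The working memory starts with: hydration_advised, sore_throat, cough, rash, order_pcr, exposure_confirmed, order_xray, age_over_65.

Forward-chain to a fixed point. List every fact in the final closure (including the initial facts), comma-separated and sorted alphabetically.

Round 1: (2) [IF order_pcr and cough THEN rapid_test_pos]; (5) [IF order_xray and sore_throat and rash THEN immunocompromised]. New: rapid_test_pos, immunocompromised.
Round 2: (3) [IF rapid_test_pos and immunocompromised THEN culture_positive]; (7) [IF order_xray and immunocompromised THEN fever_present]. New: culture_positive, fever_present.

age_over_65, cough, culture_positive, exposure_confirmed, fever_present, hydration_advised, immunocompromised, order_pcr, order_xray, rapid_test_pos, rash, sore_throat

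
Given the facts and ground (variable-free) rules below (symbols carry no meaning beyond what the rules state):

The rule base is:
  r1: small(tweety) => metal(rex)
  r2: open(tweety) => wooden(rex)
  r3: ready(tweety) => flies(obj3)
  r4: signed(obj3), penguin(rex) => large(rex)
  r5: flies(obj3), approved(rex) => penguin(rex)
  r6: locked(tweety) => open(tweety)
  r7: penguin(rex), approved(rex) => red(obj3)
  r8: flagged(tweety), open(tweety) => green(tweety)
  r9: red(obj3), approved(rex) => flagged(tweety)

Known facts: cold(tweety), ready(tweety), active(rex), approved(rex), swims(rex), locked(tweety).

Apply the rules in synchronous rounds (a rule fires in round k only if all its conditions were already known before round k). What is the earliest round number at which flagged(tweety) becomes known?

4

Round 1 fires r3, r6, giving flies(obj3), open(tweety).
Round 2 fires r2, r5, giving wooden(rex), penguin(rex).
Round 3 fires r7, giving red(obj3).
Round 4 fires r9, giving flagged(tweety).
flagged(tweety) first appears in round 4.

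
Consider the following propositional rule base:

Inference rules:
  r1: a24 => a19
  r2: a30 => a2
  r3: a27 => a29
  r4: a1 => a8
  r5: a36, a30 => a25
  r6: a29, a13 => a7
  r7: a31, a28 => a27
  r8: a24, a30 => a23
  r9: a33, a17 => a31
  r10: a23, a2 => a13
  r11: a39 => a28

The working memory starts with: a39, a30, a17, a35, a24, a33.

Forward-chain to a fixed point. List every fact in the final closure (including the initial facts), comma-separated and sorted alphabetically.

a13, a17, a19, a2, a23, a24, a27, a28, a29, a30, a31, a33, a35, a39, a7

Round 1 — r1, r2, r8, r9, r11, derive a19, a2, a23, a31, a28.
Round 2 — r7, r10, derive a27, a13.
Round 3 — r3, derive a29.
Round 4 — r6, derive a7.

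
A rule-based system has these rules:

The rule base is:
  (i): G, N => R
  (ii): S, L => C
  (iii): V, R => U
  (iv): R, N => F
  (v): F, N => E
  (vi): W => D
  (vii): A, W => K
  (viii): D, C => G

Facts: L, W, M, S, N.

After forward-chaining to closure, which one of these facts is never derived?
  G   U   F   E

U

Round 1 fires (ii), (vi), giving C, D.
Round 2 fires (viii), giving G.
Round 3 fires (i), giving R.
Round 4 fires (iv), giving F.
Round 5 fires (v), giving E.
Derived: E (round 5), G (round 2), F (round 4). U never appears in any round.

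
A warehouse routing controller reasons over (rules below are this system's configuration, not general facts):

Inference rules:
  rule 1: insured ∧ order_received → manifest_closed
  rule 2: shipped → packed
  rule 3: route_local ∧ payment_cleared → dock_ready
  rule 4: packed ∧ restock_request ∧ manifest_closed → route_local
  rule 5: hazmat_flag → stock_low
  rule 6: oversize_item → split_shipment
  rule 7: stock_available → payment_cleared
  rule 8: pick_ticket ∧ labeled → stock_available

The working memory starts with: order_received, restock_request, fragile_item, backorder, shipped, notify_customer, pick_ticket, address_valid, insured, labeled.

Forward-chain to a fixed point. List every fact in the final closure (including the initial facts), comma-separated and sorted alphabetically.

[1] rule 1 [insured ∧ order_received → manifest_closed]; rule 2 [shipped → packed]; rule 8 [pick_ticket ∧ labeled → stock_available]. ⇒ new: manifest_closed, packed, stock_available.
[2] rule 4 [packed ∧ restock_request ∧ manifest_closed → route_local]; rule 7 [stock_available → payment_cleared]. ⇒ new: route_local, payment_cleared.
[3] rule 3 [route_local ∧ payment_cleared → dock_ready]. ⇒ new: dock_ready.

address_valid, backorder, dock_ready, fragile_item, insured, labeled, manifest_closed, notify_customer, order_received, packed, payment_cleared, pick_ticket, restock_request, route_local, shipped, stock_available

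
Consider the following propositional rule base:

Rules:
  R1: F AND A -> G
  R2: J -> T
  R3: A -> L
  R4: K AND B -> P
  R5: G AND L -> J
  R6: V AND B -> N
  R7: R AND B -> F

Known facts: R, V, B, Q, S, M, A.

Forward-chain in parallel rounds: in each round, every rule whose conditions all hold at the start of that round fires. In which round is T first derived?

Round 1: R3 [A -> L]; R6 [V AND B -> N]; R7 [R AND B -> F]. Adds L, N, F.
Round 2: R1 [F AND A -> G]. Adds G.
Round 3: R5 [G AND L -> J]. Adds J.
Round 4: R2 [J -> T]. Adds T.
T first appears in round 4.

4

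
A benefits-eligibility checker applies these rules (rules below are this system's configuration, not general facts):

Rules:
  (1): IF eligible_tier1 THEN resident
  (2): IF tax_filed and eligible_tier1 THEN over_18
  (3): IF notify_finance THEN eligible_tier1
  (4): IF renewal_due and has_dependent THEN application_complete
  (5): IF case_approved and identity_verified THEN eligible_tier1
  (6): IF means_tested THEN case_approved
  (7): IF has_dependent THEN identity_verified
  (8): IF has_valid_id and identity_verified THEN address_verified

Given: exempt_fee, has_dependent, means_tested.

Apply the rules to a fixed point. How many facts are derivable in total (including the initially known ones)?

Round 1: (6) [IF means_tested THEN case_approved]; (7) [IF has_dependent THEN identity_verified]. Adds case_approved, identity_verified.
Round 2: (5) [IF case_approved and identity_verified THEN eligible_tier1]. Adds eligible_tier1.
Round 3: (1) [IF eligible_tier1 THEN resident]. Adds resident.
Closure: {case_approved, eligible_tier1, exempt_fee, has_dependent, identity_verified, means_tested, resident} — 7 facts.

7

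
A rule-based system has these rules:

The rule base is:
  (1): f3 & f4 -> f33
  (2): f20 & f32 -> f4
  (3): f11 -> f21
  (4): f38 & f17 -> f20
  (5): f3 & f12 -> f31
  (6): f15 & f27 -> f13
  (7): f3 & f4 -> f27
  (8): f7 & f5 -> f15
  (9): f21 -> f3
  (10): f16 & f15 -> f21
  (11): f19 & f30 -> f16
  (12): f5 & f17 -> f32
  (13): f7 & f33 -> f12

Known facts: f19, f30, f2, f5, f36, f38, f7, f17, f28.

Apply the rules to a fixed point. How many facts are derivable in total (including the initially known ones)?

[1] (4) [f38 & f17 -> f20]; (8) [f7 & f5 -> f15]; (11) [f19 & f30 -> f16]; (12) [f5 & f17 -> f32]. ⇒ new: f20, f15, f16, f32.
[2] (2) [f20 & f32 -> f4]; (10) [f16 & f15 -> f21]. ⇒ new: f4, f21.
[3] (9) [f21 -> f3]. ⇒ new: f3.
[4] (1) [f3 & f4 -> f33]; (7) [f3 & f4 -> f27]. ⇒ new: f33, f27.
[5] (6) [f15 & f27 -> f13]; (13) [f7 & f33 -> f12]. ⇒ new: f13, f12.
[6] (5) [f3 & f12 -> f31]. ⇒ new: f31.
Closure: {f12, f13, f15, f16, f17, f19, f2, f20, f21, f27, f28, f3, f30, f31, f32, f33, f36, f38, f4, f5, f7} — 21 facts.

21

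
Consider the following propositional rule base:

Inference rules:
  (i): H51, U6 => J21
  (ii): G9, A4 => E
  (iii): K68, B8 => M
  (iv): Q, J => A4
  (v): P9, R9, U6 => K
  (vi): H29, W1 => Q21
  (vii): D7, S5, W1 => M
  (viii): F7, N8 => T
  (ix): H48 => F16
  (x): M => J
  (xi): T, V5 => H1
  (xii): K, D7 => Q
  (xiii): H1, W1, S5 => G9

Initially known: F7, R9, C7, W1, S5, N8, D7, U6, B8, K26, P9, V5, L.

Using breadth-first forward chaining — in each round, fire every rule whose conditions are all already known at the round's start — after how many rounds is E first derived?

[1] (v) [P9, R9, U6 => K]; (vii) [D7, S5, W1 => M]; (viii) [F7, N8 => T]. ⇒ new: K, M, T.
[2] (x) [M => J]; (xi) [T, V5 => H1]; (xii) [K, D7 => Q]. ⇒ new: J, H1, Q.
[3] (iv) [Q, J => A4]; (xiii) [H1, W1, S5 => G9]. ⇒ new: A4, G9.
[4] (ii) [G9, A4 => E]. ⇒ new: E.
E first appears in round 4.

4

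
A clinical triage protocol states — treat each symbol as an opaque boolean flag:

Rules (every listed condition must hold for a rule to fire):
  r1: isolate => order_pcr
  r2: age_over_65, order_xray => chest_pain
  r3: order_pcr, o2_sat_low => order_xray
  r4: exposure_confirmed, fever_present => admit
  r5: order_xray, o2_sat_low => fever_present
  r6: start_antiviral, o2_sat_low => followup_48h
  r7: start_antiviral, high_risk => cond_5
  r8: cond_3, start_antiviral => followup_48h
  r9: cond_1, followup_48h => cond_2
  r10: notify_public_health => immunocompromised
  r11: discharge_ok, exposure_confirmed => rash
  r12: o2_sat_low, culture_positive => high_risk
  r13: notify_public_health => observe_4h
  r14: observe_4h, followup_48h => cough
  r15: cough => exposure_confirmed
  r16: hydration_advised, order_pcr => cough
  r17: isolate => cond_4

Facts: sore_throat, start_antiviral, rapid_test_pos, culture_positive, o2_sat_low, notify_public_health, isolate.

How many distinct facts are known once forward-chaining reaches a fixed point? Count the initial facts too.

19

Round 1 — r1, r6, r10, r12, r13, r17, derive order_pcr, followup_48h, immunocompromised, high_risk, observe_4h, cond_4.
Round 2 — r3, r7, r14, derive order_xray, cond_5, cough.
Round 3 — r5, r15, derive fever_present, exposure_confirmed.
Round 4 — r4, derive admit.
Closure: {admit, cond_4, cond_5, cough, culture_positive, exposure_confirmed, fever_present, followup_48h, high_risk, immunocompromised, isolate, notify_public_health, o2_sat_low, observe_4h, order_pcr, order_xray, rapid_test_pos, sore_throat, start_antiviral} — 19 facts.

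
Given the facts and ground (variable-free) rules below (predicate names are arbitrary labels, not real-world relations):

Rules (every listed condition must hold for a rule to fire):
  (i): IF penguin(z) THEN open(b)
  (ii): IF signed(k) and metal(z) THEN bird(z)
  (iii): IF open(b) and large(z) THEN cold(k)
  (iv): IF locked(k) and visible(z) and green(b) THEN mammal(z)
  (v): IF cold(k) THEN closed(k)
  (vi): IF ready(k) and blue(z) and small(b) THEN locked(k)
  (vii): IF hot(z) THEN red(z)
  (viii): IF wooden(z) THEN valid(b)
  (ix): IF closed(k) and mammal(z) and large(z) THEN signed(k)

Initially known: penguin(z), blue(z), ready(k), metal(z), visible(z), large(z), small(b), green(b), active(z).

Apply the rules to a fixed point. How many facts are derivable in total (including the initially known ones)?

Round 1 fires (i), (vi), giving open(b), locked(k).
Round 2 fires (iii), (iv), giving cold(k), mammal(z).
Round 3 fires (v), giving closed(k).
Round 4 fires (ix), giving signed(k).
Round 5 fires (ii), giving bird(z).
Closure: {active(z), bird(z), blue(z), closed(k), cold(k), green(b), large(z), locked(k), mammal(z), metal(z), open(b), penguin(z), ready(k), signed(k), small(b), visible(z)} — 16 facts.

16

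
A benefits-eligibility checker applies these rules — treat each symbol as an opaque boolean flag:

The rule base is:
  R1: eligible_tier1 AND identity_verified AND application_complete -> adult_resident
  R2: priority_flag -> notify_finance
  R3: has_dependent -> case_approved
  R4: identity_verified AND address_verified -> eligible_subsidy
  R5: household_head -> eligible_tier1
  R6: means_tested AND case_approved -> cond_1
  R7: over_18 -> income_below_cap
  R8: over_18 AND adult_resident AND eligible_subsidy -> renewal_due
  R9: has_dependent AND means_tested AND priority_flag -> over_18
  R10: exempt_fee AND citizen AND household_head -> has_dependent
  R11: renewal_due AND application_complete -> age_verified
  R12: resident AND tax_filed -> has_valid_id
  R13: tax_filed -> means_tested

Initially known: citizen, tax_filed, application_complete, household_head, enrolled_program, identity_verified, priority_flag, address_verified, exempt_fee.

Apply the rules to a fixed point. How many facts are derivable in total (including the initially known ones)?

21

[1] R2 [priority_flag -> notify_finance]; R4 [identity_verified AND address_verified -> eligible_subsidy]; R5 [household_head -> eligible_tier1]; R10 [exempt_fee AND citizen AND household_head -> has_dependent]; R13 [tax_filed -> means_tested]. ⇒ new: notify_finance, eligible_subsidy, eligible_tier1, has_dependent, means_tested.
[2] R1 [eligible_tier1 AND identity_verified AND application_complete -> adult_resident]; R3 [has_dependent -> case_approved]; R9 [has_dependent AND means_tested AND priority_flag -> over_18]. ⇒ new: adult_resident, case_approved, over_18.
[3] R6 [means_tested AND case_approved -> cond_1]; R7 [over_18 -> income_below_cap]; R8 [over_18 AND adult_resident AND eligible_subsidy -> renewal_due]. ⇒ new: cond_1, income_below_cap, renewal_due.
[4] R11 [renewal_due AND application_complete -> age_verified]. ⇒ new: age_verified.
Closure: {address_verified, adult_resident, age_verified, application_complete, case_approved, citizen, cond_1, eligible_subsidy, eligible_tier1, enrolled_program, exempt_fee, has_dependent, household_head, identity_verified, income_below_cap, means_tested, notify_finance, over_18, priority_flag, renewal_due, tax_filed} — 21 facts.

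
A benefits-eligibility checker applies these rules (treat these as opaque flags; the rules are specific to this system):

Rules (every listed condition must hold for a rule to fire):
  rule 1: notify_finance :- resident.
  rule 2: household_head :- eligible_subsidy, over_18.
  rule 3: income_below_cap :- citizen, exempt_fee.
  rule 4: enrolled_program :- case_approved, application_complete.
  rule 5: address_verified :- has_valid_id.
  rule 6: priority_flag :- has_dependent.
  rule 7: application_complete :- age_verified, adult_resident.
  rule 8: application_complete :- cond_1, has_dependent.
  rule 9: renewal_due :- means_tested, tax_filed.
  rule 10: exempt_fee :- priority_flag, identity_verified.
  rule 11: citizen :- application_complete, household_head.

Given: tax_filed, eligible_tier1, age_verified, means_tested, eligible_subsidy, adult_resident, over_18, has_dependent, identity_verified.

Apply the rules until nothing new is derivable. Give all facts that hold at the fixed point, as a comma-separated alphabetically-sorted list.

adult_resident, age_verified, application_complete, citizen, eligible_subsidy, eligible_tier1, exempt_fee, has_dependent, household_head, identity_verified, income_below_cap, means_tested, over_18, priority_flag, renewal_due, tax_filed

Round 1 fires rule 2, rule 6, rule 7, rule 9, giving household_head, priority_flag, application_complete, renewal_due.
Round 2 fires rule 10, rule 11, giving exempt_fee, citizen.
Round 3 fires rule 3, giving income_below_cap.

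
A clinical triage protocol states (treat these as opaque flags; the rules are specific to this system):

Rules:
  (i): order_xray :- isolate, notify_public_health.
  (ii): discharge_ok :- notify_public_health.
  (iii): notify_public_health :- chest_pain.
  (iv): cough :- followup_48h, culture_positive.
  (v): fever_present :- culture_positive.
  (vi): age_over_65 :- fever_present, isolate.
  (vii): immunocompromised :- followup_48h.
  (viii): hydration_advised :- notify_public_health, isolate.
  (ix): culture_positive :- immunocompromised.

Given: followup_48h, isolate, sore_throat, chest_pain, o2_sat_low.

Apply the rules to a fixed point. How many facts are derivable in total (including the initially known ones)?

Round 1 fires (iii), (vii), giving notify_public_health, immunocompromised.
Round 2 fires (i), (ii), (viii), (ix), giving order_xray, discharge_ok, hydration_advised, culture_positive.
Round 3 fires (iv), (v), giving cough, fever_present.
Round 4 fires (vi), giving age_over_65.
Closure: {age_over_65, chest_pain, cough, culture_positive, discharge_ok, fever_present, followup_48h, hydration_advised, immunocompromised, isolate, notify_public_health, o2_sat_low, order_xray, sore_throat} — 14 facts.

14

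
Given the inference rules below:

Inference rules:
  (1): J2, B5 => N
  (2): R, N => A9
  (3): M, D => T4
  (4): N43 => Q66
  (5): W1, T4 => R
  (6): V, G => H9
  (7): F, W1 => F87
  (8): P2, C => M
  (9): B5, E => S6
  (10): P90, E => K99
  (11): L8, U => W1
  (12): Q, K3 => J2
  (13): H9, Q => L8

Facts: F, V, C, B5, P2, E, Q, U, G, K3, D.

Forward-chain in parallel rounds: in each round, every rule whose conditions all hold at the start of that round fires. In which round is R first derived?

Round 1 — (6), (8), (9), (12), derive H9, M, S6, J2.
Round 2 — (1), (3), (13), derive N, T4, L8.
Round 3 — (11), derive W1.
Round 4 — (5), (7), derive R, F87.
R first appears in round 4.

4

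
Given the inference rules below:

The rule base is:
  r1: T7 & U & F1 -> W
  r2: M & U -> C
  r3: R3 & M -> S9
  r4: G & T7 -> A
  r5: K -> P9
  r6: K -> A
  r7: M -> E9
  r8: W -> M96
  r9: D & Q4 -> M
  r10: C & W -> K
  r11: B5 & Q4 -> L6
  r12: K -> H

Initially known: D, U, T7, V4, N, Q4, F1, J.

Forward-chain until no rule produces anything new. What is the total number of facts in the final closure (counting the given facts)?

Round 1 fires r1, r9, giving W, M.
Round 2 fires r2, r7, r8, giving C, E9, M96.
Round 3 fires r10, giving K.
Round 4 fires r5, r6, r12, giving P9, A, H.
Closure: {A, C, D, E9, F1, H, J, K, M, M96, N, P9, Q4, T7, U, V4, W} — 17 facts.

17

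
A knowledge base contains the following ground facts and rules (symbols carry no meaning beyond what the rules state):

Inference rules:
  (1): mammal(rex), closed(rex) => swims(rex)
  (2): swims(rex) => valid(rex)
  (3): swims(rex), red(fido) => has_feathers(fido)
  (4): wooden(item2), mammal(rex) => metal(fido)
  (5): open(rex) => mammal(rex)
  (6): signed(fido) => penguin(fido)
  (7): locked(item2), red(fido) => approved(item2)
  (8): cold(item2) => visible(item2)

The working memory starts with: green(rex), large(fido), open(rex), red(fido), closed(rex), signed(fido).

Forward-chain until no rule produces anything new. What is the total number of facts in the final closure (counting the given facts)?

Round 1 fires (5), (6), giving mammal(rex), penguin(fido).
Round 2 fires (1), giving swims(rex).
Round 3 fires (2), (3), giving valid(rex), has_feathers(fido).
Closure: {closed(rex), green(rex), has_feathers(fido), large(fido), mammal(rex), open(rex), penguin(fido), red(fido), signed(fido), swims(rex), valid(rex)} — 11 facts.

11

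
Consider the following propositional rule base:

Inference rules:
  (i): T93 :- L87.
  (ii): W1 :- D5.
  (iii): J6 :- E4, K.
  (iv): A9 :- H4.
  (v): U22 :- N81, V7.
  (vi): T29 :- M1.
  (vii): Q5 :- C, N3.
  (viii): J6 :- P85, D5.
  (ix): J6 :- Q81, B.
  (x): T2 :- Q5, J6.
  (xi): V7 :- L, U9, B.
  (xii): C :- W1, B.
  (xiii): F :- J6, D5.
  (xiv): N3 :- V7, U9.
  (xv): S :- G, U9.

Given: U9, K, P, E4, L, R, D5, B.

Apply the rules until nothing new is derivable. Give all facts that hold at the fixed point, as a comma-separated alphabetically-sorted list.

B, C, D5, E4, F, J6, K, L, N3, P, Q5, R, T2, U9, V7, W1

Round 1: (ii) [W1 :- D5.]; (iii) [J6 :- E4, K.]; (xi) [V7 :- L, U9, B.]. Adds W1, J6, V7.
Round 2: (xii) [C :- W1, B.]; (xiii) [F :- J6, D5.]; (xiv) [N3 :- V7, U9.]. Adds C, F, N3.
Round 3: (vii) [Q5 :- C, N3.]. Adds Q5.
Round 4: (x) [T2 :- Q5, J6.]. Adds T2.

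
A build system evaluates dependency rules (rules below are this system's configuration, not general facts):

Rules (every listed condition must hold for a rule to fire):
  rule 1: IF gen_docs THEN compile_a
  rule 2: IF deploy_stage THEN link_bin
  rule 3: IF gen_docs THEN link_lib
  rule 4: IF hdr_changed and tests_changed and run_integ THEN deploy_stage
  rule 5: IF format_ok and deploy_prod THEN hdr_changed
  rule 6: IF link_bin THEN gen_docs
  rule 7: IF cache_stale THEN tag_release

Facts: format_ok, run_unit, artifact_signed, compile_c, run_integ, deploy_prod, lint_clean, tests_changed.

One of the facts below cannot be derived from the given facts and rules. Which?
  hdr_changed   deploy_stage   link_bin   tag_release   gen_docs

Round 1 fires rule 5, giving hdr_changed.
Round 2 fires rule 4, giving deploy_stage.
Round 3 fires rule 2, giving link_bin.
Round 4 fires rule 6, giving gen_docs.
Round 5 fires rule 1, rule 3, giving compile_a, link_lib.
Derived: gen_docs (round 4), hdr_changed (round 1), link_bin (round 3), deploy_stage (round 2). tag_release never appears in any round.

tag_release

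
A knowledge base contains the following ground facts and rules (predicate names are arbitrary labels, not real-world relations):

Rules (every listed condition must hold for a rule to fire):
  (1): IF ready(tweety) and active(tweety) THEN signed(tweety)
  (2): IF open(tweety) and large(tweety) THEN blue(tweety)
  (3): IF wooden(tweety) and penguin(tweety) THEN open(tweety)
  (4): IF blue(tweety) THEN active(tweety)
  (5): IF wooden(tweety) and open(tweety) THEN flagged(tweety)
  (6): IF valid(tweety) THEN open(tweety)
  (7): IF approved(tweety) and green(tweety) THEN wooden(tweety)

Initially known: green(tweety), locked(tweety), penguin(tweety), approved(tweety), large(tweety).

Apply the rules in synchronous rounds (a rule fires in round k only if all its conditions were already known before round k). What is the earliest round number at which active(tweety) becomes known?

Round 1: (7) [IF approved(tweety) and green(tweety) THEN wooden(tweety)]. New: wooden(tweety).
Round 2: (3) [IF wooden(tweety) and penguin(tweety) THEN open(tweety)]. New: open(tweety).
Round 3: (2) [IF open(tweety) and large(tweety) THEN blue(tweety)]; (5) [IF wooden(tweety) and open(tweety) THEN flagged(tweety)]. New: blue(tweety), flagged(tweety).
Round 4: (4) [IF blue(tweety) THEN active(tweety)]. New: active(tweety).
active(tweety) first appears in round 4.

4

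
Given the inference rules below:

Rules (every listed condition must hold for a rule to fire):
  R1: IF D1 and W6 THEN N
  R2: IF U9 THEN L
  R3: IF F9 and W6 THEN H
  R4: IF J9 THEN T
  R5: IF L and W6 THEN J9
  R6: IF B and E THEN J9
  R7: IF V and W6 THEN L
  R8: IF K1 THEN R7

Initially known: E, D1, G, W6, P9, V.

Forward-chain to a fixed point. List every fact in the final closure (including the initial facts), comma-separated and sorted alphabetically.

[1] R1 [IF D1 and W6 THEN N]; R7 [IF V and W6 THEN L]. ⇒ new: N, L.
[2] R5 [IF L and W6 THEN J9]. ⇒ new: J9.
[3] R4 [IF J9 THEN T]. ⇒ new: T.

D1, E, G, J9, L, N, P9, T, V, W6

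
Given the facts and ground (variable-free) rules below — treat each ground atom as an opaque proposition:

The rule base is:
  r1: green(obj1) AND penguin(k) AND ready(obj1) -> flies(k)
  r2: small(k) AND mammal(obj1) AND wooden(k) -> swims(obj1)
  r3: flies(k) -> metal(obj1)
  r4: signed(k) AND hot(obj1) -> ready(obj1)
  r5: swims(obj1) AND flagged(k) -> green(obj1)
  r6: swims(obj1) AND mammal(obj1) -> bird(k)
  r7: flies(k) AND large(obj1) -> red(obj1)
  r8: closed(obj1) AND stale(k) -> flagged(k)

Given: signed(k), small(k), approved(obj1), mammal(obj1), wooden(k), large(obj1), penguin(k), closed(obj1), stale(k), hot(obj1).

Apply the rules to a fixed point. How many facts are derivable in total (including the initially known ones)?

18

[1] r2 [small(k) AND mammal(obj1) AND wooden(k) -> swims(obj1)]; r4 [signed(k) AND hot(obj1) -> ready(obj1)]; r8 [closed(obj1) AND stale(k) -> flagged(k)]. ⇒ new: swims(obj1), ready(obj1), flagged(k).
[2] r5 [swims(obj1) AND flagged(k) -> green(obj1)]; r6 [swims(obj1) AND mammal(obj1) -> bird(k)]. ⇒ new: green(obj1), bird(k).
[3] r1 [green(obj1) AND penguin(k) AND ready(obj1) -> flies(k)]. ⇒ new: flies(k).
[4] r3 [flies(k) -> metal(obj1)]; r7 [flies(k) AND large(obj1) -> red(obj1)]. ⇒ new: metal(obj1), red(obj1).
Closure: {approved(obj1), bird(k), closed(obj1), flagged(k), flies(k), green(obj1), hot(obj1), large(obj1), mammal(obj1), metal(obj1), penguin(k), ready(obj1), red(obj1), signed(k), small(k), stale(k), swims(obj1), wooden(k)} — 18 facts.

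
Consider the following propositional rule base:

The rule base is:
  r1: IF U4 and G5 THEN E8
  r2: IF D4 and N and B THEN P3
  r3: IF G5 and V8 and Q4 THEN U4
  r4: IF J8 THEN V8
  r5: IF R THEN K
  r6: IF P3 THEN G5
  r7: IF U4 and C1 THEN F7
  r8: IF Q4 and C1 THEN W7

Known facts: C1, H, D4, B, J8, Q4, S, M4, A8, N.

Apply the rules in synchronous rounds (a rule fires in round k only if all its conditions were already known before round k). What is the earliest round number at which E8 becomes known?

Round 1 — r2, r4, r8, derive P3, V8, W7.
Round 2 — r6, derive G5.
Round 3 — r3, derive U4.
Round 4 — r1, r7, derive E8, F7.
E8 first appears in round 4.

4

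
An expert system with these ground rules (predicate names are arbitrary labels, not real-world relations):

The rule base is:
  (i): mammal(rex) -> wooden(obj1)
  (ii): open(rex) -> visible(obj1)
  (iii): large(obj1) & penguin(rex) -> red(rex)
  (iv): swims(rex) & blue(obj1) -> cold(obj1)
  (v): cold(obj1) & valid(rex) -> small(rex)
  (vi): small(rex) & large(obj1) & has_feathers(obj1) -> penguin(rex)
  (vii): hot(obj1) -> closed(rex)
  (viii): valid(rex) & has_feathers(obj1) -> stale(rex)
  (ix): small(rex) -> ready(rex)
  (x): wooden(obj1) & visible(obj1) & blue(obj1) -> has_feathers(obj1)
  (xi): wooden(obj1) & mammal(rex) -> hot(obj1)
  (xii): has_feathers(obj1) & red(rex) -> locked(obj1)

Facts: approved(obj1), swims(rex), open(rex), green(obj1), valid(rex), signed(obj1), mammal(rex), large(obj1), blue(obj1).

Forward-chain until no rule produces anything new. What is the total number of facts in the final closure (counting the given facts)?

21

Round 1 fires (i), (ii), (iv), giving wooden(obj1), visible(obj1), cold(obj1).
Round 2 fires (v), (x), (xi), giving small(rex), has_feathers(obj1), hot(obj1).
Round 3 fires (vi), (vii), (viii), (ix), giving penguin(rex), closed(rex), stale(rex), ready(rex).
Round 4 fires (iii), giving red(rex).
Round 5 fires (xii), giving locked(obj1).
Closure: {approved(obj1), blue(obj1), closed(rex), cold(obj1), green(obj1), has_feathers(obj1), hot(obj1), large(obj1), locked(obj1), mammal(rex), open(rex), penguin(rex), ready(rex), red(rex), signed(obj1), small(rex), stale(rex), swims(rex), valid(rex), visible(obj1), wooden(obj1)} — 21 facts.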